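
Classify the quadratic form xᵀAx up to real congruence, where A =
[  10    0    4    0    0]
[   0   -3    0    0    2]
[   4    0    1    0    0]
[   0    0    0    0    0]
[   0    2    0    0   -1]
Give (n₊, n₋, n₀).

Answer: (2, 2, 1)

Derivation:
step 0: pivot 10 → sign +
step 1: pivot -3 → sign −
step 2: pivot -3/5 → sign −
step 3: pivot 1/3 → sign +
step 4: row/col 4 already zero → sign 0
signature = (2, 2, 1)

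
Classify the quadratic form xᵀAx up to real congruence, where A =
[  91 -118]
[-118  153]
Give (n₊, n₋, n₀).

Answer: (1, 1, 0)

Derivation:
step 0: pivot 91 → sign +
step 1: pivot -1/91 → sign −
signature = (1, 1, 0)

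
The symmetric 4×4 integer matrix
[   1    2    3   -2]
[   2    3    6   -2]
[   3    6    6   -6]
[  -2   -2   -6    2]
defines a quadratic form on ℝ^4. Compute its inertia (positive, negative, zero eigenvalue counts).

Answer: (2, 2, 0)

Derivation:
step 0: pivot 1 → sign +
step 1: pivot -1 → sign −
step 2: pivot -3 → sign −
step 3: pivot 2 → sign +
signature = (2, 2, 0)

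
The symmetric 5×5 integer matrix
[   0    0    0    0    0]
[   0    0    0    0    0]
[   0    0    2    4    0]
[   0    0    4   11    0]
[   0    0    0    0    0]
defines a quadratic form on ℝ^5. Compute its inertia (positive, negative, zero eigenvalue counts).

Answer: (2, 0, 3)

Derivation:
step 0: pivot 2 → sign +
step 1: pivot 3 → sign +
step 2: row/col 2 already zero → sign 0
step 3: row/col 3 already zero → sign 0
step 4: row/col 4 already zero → sign 0
signature = (2, 0, 3)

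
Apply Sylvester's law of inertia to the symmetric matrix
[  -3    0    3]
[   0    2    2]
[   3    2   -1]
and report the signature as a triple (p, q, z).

Answer: (1, 1, 1)

Derivation:
step 0: pivot -3 → sign −
step 1: pivot 2 → sign +
step 2: row/col 2 already zero → sign 0
signature = (1, 1, 1)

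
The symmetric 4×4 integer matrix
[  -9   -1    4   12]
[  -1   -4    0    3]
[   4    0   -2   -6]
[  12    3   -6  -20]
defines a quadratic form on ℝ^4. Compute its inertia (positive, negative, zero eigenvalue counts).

Answer: (1, 3, 0)

Derivation:
step 0: pivot -9 → sign −
step 1: pivot -35/9 → sign −
step 2: pivot -6/35 → sign −
step 3: pivot 1 → sign +
signature = (1, 3, 0)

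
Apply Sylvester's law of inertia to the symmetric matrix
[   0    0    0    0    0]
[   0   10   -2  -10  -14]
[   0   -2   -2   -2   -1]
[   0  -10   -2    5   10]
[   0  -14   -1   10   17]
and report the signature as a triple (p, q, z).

step 0: pivot 10 → sign +
step 1: pivot -12/5 → sign −
step 2: pivot 5/3 → sign +
step 3: pivot 3/20 → sign +
step 4: row/col 4 already zero → sign 0
signature = (3, 1, 1)

Answer: (3, 1, 1)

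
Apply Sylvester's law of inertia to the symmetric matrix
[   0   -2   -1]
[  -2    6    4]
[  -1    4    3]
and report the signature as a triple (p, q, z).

Answer: (2, 1, 0)

Derivation:
step 0: pivot 6 → sign +
step 1: pivot -2/3 → sign −
step 2: pivot 1/2 → sign +
signature = (2, 1, 0)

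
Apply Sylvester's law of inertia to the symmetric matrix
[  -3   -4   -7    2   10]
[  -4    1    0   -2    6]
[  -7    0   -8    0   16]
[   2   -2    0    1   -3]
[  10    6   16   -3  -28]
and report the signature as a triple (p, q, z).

step 0: pivot -3 → sign −
step 1: pivot 19/3 → sign +
step 2: pivot -103/19 → sign −
step 3: pivot -21/103 → sign −
step 4: pivot -3/7 → sign −
signature = (1, 4, 0)

Answer: (1, 4, 0)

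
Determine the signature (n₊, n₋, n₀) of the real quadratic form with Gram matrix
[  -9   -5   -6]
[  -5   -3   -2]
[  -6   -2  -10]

Answer: (1, 2, 0)

Derivation:
step 0: pivot -9 → sign −
step 1: pivot -2/9 → sign −
step 2: pivot 2 → sign +
signature = (1, 2, 0)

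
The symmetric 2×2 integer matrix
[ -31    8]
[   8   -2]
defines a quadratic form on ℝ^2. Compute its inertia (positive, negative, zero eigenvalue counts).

step 0: pivot -31 → sign −
step 1: pivot 2/31 → sign +
signature = (1, 1, 0)

Answer: (1, 1, 0)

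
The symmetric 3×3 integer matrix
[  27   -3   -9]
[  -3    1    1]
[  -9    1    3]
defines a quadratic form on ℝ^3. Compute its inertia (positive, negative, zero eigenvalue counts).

Answer: (2, 0, 1)

Derivation:
step 0: pivot 27 → sign +
step 1: pivot 2/3 → sign +
step 2: row/col 2 already zero → sign 0
signature = (2, 0, 1)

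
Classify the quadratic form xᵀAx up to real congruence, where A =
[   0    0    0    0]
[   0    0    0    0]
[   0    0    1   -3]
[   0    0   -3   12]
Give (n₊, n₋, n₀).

Answer: (2, 0, 2)

Derivation:
step 0: pivot 1 → sign +
step 1: pivot 3 → sign +
step 2: row/col 2 already zero → sign 0
step 3: row/col 3 already zero → sign 0
signature = (2, 0, 2)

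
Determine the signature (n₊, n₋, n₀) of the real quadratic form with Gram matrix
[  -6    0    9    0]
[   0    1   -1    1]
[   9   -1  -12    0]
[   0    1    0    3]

step 0: pivot -6 → sign −
step 1: pivot 1 → sign +
step 2: pivot 1/2 → sign +
step 3: row/col 3 already zero → sign 0
signature = (2, 1, 1)

Answer: (2, 1, 1)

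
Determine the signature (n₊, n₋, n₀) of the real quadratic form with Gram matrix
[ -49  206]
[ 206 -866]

step 0: pivot -49 → sign −
step 1: pivot 2/49 → sign +
signature = (1, 1, 0)

Answer: (1, 1, 0)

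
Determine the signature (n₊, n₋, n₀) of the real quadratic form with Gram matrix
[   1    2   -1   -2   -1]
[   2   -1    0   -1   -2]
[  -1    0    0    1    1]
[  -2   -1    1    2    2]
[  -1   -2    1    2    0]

Answer: (1, 3, 1)

Derivation:
step 0: pivot 1 → sign +
step 1: pivot -5 → sign −
step 2: pivot -1/5 → sign −
step 3: pivot -1 → sign −
step 4: row/col 4 already zero → sign 0
signature = (1, 3, 1)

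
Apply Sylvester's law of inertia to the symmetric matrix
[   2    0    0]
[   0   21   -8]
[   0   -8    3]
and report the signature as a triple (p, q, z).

Answer: (2, 1, 0)

Derivation:
step 0: pivot 2 → sign +
step 1: pivot 21 → sign +
step 2: pivot -1/21 → sign −
signature = (2, 1, 0)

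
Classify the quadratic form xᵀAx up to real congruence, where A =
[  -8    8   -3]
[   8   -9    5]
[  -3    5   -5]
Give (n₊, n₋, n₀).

Answer: (1, 2, 0)

Derivation:
step 0: pivot -8 → sign −
step 1: pivot -1 → sign −
step 2: pivot 1/8 → sign +
signature = (1, 2, 0)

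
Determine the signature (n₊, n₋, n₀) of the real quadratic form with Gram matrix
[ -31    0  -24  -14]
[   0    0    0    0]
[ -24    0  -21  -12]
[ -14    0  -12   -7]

Answer: (0, 3, 1)

Derivation:
step 0: pivot -31 → sign −
step 1: pivot -75/31 → sign −
step 2: pivot -3/25 → sign −
step 3: row/col 3 already zero → sign 0
signature = (0, 3, 1)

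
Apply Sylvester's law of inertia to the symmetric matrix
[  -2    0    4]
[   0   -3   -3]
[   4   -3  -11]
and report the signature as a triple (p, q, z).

step 0: pivot -2 → sign −
step 1: pivot -3 → sign −
step 2: row/col 2 already zero → sign 0
signature = (0, 2, 1)

Answer: (0, 2, 1)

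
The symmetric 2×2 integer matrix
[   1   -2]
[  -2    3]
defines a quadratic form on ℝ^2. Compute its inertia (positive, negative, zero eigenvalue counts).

Answer: (1, 1, 0)

Derivation:
step 0: pivot 1 → sign +
step 1: pivot -1 → sign −
signature = (1, 1, 0)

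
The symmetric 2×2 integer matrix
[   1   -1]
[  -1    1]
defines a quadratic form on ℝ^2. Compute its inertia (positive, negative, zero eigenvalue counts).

step 0: pivot 1 → sign +
step 1: row/col 1 already zero → sign 0
signature = (1, 0, 1)

Answer: (1, 0, 1)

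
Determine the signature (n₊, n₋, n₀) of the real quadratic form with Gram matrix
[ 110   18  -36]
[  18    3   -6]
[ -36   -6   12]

Answer: (2, 0, 1)

Derivation:
step 0: pivot 110 → sign +
step 1: pivot 3/55 → sign +
step 2: row/col 2 already zero → sign 0
signature = (2, 0, 1)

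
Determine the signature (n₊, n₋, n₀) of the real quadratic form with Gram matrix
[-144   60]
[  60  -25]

Answer: (0, 1, 1)

Derivation:
step 0: pivot -144 → sign −
step 1: row/col 1 already zero → sign 0
signature = (0, 1, 1)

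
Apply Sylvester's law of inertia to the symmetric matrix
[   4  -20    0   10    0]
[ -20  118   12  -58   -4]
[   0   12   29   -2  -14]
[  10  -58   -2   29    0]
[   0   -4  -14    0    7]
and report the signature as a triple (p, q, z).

Answer: (3, 1, 1)

Derivation:
step 0: pivot 4 → sign +
step 1: pivot 18 → sign +
step 2: pivot 21 → sign +
step 3: pivot -16/189 → sign −
step 4: row/col 4 already zero → sign 0
signature = (3, 1, 1)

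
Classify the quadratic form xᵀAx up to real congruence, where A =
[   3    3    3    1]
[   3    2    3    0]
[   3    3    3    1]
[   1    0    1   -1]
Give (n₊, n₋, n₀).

step 0: pivot 3 → sign +
step 1: pivot -1 → sign −
step 2: pivot -1/3 → sign −
step 3: row/col 3 already zero → sign 0
signature = (1, 2, 1)

Answer: (1, 2, 1)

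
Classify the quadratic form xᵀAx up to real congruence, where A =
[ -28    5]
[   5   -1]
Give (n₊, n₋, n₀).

step 0: pivot -28 → sign −
step 1: pivot -3/28 → sign −
signature = (0, 2, 0)

Answer: (0, 2, 0)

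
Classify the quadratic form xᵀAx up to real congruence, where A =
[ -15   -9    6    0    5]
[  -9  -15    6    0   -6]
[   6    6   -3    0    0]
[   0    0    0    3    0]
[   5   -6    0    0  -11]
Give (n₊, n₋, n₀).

step 0: pivot -15 → sign −
step 1: pivot -48/5 → sign −
step 2: pivot 3 → sign +
step 3: pivot -43/48 → sign −
step 4: pivot 3/43 → sign +
signature = (2, 3, 0)

Answer: (2, 3, 0)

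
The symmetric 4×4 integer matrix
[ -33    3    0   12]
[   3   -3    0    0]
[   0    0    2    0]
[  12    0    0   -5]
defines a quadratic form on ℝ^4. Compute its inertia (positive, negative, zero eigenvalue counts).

step 0: pivot -33 → sign −
step 1: pivot -30/11 → sign −
step 2: pivot 2 → sign +
step 3: pivot -1/5 → sign −
signature = (1, 3, 0)

Answer: (1, 3, 0)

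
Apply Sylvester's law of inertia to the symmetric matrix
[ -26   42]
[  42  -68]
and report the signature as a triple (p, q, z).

step 0: pivot -26 → sign −
step 1: pivot -2/13 → sign −
signature = (0, 2, 0)

Answer: (0, 2, 0)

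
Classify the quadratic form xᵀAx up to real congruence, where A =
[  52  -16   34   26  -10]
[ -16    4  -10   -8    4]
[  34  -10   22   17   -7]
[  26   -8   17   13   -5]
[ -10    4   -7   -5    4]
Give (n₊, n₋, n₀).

Answer: (2, 1, 2)

Derivation:
step 0: pivot 52 → sign +
step 1: pivot -12/13 → sign −
step 2: pivot 3 → sign +
step 3: row/col 3 already zero → sign 0
step 4: row/col 4 already zero → sign 0
signature = (2, 1, 2)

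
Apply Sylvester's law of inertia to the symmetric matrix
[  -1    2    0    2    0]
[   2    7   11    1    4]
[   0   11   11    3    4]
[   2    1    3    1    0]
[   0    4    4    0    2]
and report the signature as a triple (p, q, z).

step 0: pivot -1 → sign −
step 1: pivot 11 → sign +
step 2: pivot 30/11 → sign +
step 3: pivot -22/15 → sign −
step 4: pivot 6/11 → sign +
signature = (3, 2, 0)

Answer: (3, 2, 0)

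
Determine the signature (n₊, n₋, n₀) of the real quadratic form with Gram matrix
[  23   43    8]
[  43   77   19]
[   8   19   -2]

step 0: pivot 23 → sign +
step 1: pivot -78/23 → sign −
step 2: pivot 1/26 → sign +
signature = (2, 1, 0)

Answer: (2, 1, 0)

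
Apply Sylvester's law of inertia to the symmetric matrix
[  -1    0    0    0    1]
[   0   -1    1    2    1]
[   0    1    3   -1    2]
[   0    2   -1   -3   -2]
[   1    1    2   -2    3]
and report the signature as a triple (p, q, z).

step 0: pivot -1 → sign −
step 1: pivot -1 → sign −
step 2: pivot 4 → sign +
step 3: pivot 3/4 → sign +
step 4: pivot 2 → sign +
signature = (3, 2, 0)

Answer: (3, 2, 0)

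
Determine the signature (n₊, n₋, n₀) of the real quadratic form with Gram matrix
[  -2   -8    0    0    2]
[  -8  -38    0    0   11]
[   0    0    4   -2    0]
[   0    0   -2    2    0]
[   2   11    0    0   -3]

Answer: (3, 2, 0)

Derivation:
step 0: pivot -2 → sign −
step 1: pivot -6 → sign −
step 2: pivot 4 → sign +
step 3: pivot 1 → sign +
step 4: pivot 1/2 → sign +
signature = (3, 2, 0)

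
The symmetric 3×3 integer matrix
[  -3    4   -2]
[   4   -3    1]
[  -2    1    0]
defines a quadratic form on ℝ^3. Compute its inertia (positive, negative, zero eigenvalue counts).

step 0: pivot -3 → sign −
step 1: pivot 7/3 → sign +
step 2: pivot 1/7 → sign +
signature = (2, 1, 0)

Answer: (2, 1, 0)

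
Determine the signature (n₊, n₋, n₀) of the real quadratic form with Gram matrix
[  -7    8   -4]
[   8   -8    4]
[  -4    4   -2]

step 0: pivot -7 → sign −
step 1: pivot 8/7 → sign +
step 2: row/col 2 already zero → sign 0
signature = (1, 1, 1)

Answer: (1, 1, 1)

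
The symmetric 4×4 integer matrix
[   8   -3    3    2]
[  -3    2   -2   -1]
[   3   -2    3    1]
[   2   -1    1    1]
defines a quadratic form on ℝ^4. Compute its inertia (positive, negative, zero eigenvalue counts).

Answer: (4, 0, 0)

Derivation:
step 0: pivot 8 → sign +
step 1: pivot 7/8 → sign +
step 2: pivot 1 → sign +
step 3: pivot 3/7 → sign +
signature = (4, 0, 0)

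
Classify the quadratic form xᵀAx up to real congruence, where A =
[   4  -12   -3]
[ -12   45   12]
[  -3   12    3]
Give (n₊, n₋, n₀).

step 0: pivot 4 → sign +
step 1: pivot 9 → sign +
step 2: pivot -1/4 → sign −
signature = (2, 1, 0)

Answer: (2, 1, 0)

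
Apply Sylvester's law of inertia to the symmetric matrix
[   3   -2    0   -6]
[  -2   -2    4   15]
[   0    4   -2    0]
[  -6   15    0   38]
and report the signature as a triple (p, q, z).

Answer: (3, 1, 0)

Derivation:
step 0: pivot 3 → sign +
step 1: pivot -10/3 → sign −
step 2: pivot 14/5 → sign +
step 3: pivot 1/14 → sign +
signature = (3, 1, 0)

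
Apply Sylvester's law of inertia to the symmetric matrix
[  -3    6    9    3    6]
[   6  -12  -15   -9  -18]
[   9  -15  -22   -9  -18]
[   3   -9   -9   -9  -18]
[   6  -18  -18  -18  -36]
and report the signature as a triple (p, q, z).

Answer: (1, 3, 1)

Derivation:
step 0: pivot -3 → sign −
step 1: pivot 5 → sign +
step 2: pivot -9/5 → sign −
step 3: pivot -1 → sign −
step 4: row/col 4 already zero → sign 0
signature = (1, 3, 1)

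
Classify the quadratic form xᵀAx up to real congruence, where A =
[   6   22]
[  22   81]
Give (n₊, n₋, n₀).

step 0: pivot 6 → sign +
step 1: pivot 1/3 → sign +
signature = (2, 0, 0)

Answer: (2, 0, 0)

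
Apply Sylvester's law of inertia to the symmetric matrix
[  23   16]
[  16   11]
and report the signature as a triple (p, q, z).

step 0: pivot 23 → sign +
step 1: pivot -3/23 → sign −
signature = (1, 1, 0)

Answer: (1, 1, 0)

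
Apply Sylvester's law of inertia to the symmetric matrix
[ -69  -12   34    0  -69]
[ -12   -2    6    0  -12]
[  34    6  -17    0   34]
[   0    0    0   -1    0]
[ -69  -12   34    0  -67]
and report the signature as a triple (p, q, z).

step 0: pivot -69 → sign −
step 1: pivot 2/23 → sign +
step 2: pivot -1/3 → sign −
step 3: pivot -1 → sign −
step 4: pivot 2 → sign +
signature = (2, 3, 0)

Answer: (2, 3, 0)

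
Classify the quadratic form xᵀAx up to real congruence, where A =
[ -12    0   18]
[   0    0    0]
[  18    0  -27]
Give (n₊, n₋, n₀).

Answer: (0, 1, 2)

Derivation:
step 0: pivot -12 → sign −
step 1: row/col 1 already zero → sign 0
step 2: row/col 2 already zero → sign 0
signature = (0, 1, 2)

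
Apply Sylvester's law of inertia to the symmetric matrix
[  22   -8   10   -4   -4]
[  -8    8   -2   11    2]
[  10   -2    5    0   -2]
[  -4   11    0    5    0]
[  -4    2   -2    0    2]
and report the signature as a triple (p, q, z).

Answer: (4, 1, 0)

Derivation:
step 0: pivot 22 → sign +
step 1: pivot 56/11 → sign +
step 2: pivot -1/14 → sign −
step 3: pivot 33/4 → sign +
step 4: pivot 6/11 → sign +
signature = (4, 1, 0)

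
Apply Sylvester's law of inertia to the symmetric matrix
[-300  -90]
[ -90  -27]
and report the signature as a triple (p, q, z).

Answer: (0, 1, 1)

Derivation:
step 0: pivot -300 → sign −
step 1: row/col 1 already zero → sign 0
signature = (0, 1, 1)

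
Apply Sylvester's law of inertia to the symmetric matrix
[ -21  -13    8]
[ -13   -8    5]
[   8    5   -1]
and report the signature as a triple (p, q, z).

step 0: pivot -21 → sign −
step 1: pivot 1/21 → sign +
step 2: pivot 2 → sign +
signature = (2, 1, 0)

Answer: (2, 1, 0)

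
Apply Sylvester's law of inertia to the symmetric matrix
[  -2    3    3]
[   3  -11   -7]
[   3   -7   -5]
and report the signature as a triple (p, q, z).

step 0: pivot -2 → sign −
step 1: pivot -13/2 → sign −
step 2: pivot 6/13 → sign +
signature = (1, 2, 0)

Answer: (1, 2, 0)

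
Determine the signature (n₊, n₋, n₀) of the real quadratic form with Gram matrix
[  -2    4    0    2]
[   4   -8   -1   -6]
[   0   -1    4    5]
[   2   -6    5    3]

step 0: pivot -2 → sign −
step 1: pivot 4 → sign +
step 2: pivot -1/4 → sign −
step 3: pivot 1 → sign +
signature = (2, 2, 0)

Answer: (2, 2, 0)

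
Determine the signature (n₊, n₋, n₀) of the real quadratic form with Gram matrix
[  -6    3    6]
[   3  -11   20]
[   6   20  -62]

Answer: (0, 3, 0)

Derivation:
step 0: pivot -6 → sign −
step 1: pivot -19/2 → sign −
step 2: pivot -6/19 → sign −
signature = (0, 3, 0)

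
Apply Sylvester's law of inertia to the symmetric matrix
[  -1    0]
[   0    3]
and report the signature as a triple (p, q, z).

Answer: (1, 1, 0)

Derivation:
step 0: pivot -1 → sign −
step 1: pivot 3 → sign +
signature = (1, 1, 0)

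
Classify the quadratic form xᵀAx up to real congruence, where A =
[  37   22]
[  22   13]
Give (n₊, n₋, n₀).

step 0: pivot 37 → sign +
step 1: pivot -3/37 → sign −
signature = (1, 1, 0)

Answer: (1, 1, 0)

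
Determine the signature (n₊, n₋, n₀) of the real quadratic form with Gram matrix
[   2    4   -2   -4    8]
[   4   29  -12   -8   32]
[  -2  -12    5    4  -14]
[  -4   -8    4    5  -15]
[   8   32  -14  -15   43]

Answer: (2, 3, 0)

Derivation:
step 0: pivot 2 → sign +
step 1: pivot 21 → sign +
step 2: pivot -1/21 → sign −
step 3: pivot -3 → sign −
step 4: pivot -2/3 → sign −
signature = (2, 3, 0)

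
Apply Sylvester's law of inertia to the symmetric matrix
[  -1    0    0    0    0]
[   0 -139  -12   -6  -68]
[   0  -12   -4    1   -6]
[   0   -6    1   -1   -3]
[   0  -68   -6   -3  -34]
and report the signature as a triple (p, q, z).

Answer: (1, 4, 0)

Derivation:
step 0: pivot -1 → sign −
step 1: pivot -139 → sign −
step 2: pivot -412/139 → sign −
step 3: pivot 15/412 → sign +
step 4: pivot -6/5 → sign −
signature = (1, 4, 0)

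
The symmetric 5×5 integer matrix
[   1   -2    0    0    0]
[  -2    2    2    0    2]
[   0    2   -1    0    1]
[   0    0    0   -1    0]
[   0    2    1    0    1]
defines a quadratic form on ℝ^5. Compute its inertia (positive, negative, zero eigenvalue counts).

step 0: pivot 1 → sign +
step 1: pivot -2 → sign −
step 2: pivot 1 → sign +
step 3: pivot -1 → sign −
step 4: pivot -6 → sign −
signature = (2, 3, 0)

Answer: (2, 3, 0)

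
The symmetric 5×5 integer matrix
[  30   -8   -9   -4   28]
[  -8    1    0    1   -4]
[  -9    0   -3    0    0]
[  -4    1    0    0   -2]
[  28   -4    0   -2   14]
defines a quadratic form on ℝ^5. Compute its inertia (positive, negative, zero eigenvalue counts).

Answer: (3, 2, 0)

Derivation:
step 0: pivot 30 → sign +
step 1: pivot -17/15 → sign −
step 2: pivot -21/34 → sign −
step 3: pivot 9/7 → sign +
step 4: pivot 2/9 → sign +
signature = (3, 2, 0)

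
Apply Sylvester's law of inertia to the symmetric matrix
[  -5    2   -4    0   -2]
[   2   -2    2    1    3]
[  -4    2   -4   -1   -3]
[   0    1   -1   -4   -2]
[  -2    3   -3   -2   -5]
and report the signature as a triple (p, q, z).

Answer: (1, 4, 0)

Derivation:
step 0: pivot -5 → sign −
step 1: pivot -6/5 → sign −
step 2: pivot -2/3 → sign −
step 3: pivot -5/2 → sign −
step 4: pivot 3/5 → sign +
signature = (1, 4, 0)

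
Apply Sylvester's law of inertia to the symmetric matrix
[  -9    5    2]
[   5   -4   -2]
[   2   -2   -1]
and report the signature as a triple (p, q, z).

step 0: pivot -9 → sign −
step 1: pivot -11/9 → sign −
step 2: pivot 1/11 → sign +
signature = (1, 2, 0)

Answer: (1, 2, 0)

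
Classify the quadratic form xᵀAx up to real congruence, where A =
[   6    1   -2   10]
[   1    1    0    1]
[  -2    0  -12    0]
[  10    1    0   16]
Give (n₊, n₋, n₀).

Answer: (2, 2, 0)

Derivation:
step 0: pivot 6 → sign +
step 1: pivot 5/6 → sign +
step 2: pivot -64/5 → sign −
step 3: pivot -3/16 → sign −
signature = (2, 2, 0)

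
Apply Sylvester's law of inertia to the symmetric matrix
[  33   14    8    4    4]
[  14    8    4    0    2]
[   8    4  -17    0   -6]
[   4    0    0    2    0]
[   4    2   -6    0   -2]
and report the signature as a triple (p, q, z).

step 0: pivot 33 → sign +
step 1: pivot 68/33 → sign +
step 2: pivot -325/17 → sign −
step 3: pivot 42/325 → sign +
step 4: pivot 1/21 → sign +
signature = (4, 1, 0)

Answer: (4, 1, 0)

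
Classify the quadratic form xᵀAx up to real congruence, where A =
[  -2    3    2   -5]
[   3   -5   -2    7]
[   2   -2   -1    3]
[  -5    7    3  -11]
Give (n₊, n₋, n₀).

step 0: pivot -2 → sign −
step 1: pivot -1/2 → sign −
step 2: pivot 3 → sign +
step 3: pivot -1 → sign −
signature = (1, 3, 0)

Answer: (1, 3, 0)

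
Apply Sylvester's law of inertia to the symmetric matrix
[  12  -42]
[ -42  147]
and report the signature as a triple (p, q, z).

Answer: (1, 0, 1)

Derivation:
step 0: pivot 12 → sign +
step 1: row/col 1 already zero → sign 0
signature = (1, 0, 1)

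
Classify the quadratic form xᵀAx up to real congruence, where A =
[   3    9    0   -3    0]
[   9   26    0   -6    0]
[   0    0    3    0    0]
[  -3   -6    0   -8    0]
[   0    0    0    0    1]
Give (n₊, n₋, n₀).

step 0: pivot 3 → sign +
step 1: pivot -1 → sign −
step 2: pivot 3 → sign +
step 3: pivot -2 → sign −
step 4: pivot 1 → sign +
signature = (3, 2, 0)

Answer: (3, 2, 0)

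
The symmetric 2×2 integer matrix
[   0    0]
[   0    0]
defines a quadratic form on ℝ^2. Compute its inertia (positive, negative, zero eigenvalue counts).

step 0: row/col 0 already zero → sign 0
step 1: row/col 1 already zero → sign 0
signature = (0, 0, 2)

Answer: (0, 0, 2)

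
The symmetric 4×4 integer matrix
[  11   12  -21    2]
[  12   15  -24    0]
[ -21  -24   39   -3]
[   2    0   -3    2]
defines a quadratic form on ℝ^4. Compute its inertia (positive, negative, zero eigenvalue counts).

Answer: (2, 2, 0)

Derivation:
step 0: pivot 11 → sign +
step 1: pivot 21/11 → sign +
step 2: pivot -12/7 → sign −
step 3: pivot -3/4 → sign −
signature = (2, 2, 0)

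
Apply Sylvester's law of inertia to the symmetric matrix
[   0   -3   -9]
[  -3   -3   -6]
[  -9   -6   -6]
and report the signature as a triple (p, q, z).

Answer: (2, 1, 0)

Derivation:
step 0: pivot -3 → sign −
step 1: pivot 3 → sign +
step 2: pivot 3 → sign +
signature = (2, 1, 0)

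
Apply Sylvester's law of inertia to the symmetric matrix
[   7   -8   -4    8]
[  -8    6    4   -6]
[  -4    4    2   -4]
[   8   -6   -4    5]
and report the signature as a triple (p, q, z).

Answer: (1, 3, 0)

Derivation:
step 0: pivot 7 → sign +
step 1: pivot -22/7 → sign −
step 2: pivot -2/11 → sign −
step 3: pivot -1 → sign −
signature = (1, 3, 0)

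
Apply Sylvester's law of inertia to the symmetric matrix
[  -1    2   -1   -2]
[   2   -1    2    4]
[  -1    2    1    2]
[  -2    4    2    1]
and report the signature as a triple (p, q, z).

step 0: pivot -1 → sign −
step 1: pivot 3 → sign +
step 2: pivot 2 → sign +
step 3: pivot -3 → sign −
signature = (2, 2, 0)

Answer: (2, 2, 0)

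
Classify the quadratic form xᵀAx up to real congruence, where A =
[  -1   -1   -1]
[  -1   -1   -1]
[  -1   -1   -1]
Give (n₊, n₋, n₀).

Answer: (0, 1, 2)

Derivation:
step 0: pivot -1 → sign −
step 1: row/col 1 already zero → sign 0
step 2: row/col 2 already zero → sign 0
signature = (0, 1, 2)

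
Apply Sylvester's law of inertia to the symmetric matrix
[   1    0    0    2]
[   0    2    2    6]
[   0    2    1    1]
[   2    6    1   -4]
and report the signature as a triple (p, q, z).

Answer: (2, 2, 0)

Derivation:
step 0: pivot 1 → sign +
step 1: pivot 2 → sign +
step 2: pivot -1 → sign −
step 3: pivot -1 → sign −
signature = (2, 2, 0)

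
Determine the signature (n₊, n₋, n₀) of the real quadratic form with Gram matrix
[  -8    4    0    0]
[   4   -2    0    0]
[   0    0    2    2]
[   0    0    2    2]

Answer: (1, 1, 2)

Derivation:
step 0: pivot -8 → sign −
step 1: pivot 2 → sign +
step 2: row/col 2 already zero → sign 0
step 3: row/col 3 already zero → sign 0
signature = (1, 1, 2)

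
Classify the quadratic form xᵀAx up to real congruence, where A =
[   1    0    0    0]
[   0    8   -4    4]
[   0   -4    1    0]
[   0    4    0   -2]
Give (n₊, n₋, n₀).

step 0: pivot 1 → sign +
step 1: pivot 8 → sign +
step 2: pivot -1 → sign −
step 3: row/col 3 already zero → sign 0
signature = (2, 1, 1)

Answer: (2, 1, 1)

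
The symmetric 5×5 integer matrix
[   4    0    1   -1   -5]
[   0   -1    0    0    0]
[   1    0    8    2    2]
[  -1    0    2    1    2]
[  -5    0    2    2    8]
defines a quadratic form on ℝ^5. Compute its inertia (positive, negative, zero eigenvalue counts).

Answer: (3, 1, 1)

Derivation:
step 0: pivot 4 → sign +
step 1: pivot -1 → sign −
step 2: pivot 31/4 → sign +
step 3: pivot 3/31 → sign +
step 4: row/col 4 already zero → sign 0
signature = (3, 1, 1)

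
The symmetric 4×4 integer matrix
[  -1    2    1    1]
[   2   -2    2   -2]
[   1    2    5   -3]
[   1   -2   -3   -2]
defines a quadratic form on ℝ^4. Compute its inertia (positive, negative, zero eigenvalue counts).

step 0: pivot -1 → sign −
step 1: pivot 2 → sign +
step 2: pivot -2 → sign −
step 3: pivot 1 → sign +
signature = (2, 2, 0)

Answer: (2, 2, 0)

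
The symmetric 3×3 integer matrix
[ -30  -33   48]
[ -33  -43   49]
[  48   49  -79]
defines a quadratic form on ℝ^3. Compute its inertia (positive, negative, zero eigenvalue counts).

Answer: (0, 3, 0)

Derivation:
step 0: pivot -30 → sign −
step 1: pivot -67/10 → sign −
step 2: pivot -3/67 → sign −
signature = (0, 3, 0)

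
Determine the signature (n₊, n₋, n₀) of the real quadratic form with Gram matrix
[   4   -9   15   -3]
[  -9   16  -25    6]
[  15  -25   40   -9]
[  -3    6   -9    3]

step 0: pivot 4 → sign +
step 1: pivot -17/4 → sign −
step 2: pivot 30/17 → sign +
step 3: pivot 3/5 → sign +
signature = (3, 1, 0)

Answer: (3, 1, 0)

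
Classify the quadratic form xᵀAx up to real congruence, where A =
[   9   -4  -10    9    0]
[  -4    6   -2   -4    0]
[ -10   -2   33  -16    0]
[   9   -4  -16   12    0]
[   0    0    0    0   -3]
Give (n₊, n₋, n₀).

step 0: pivot 9 → sign +
step 1: pivot 38/9 → sign +
step 2: pivot 229/19 → sign +
step 3: pivot 3/229 → sign +
step 4: pivot -3 → sign −
signature = (4, 1, 0)

Answer: (4, 1, 0)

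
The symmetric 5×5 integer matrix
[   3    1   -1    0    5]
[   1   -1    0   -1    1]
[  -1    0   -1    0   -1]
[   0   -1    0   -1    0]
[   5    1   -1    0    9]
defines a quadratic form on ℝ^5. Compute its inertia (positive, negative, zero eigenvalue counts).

Answer: (2, 3, 0)

Derivation:
step 0: pivot 3 → sign +
step 1: pivot -4/3 → sign −
step 2: pivot -5/4 → sign −
step 3: pivot -1/5 → sign −
step 4: pivot 2 → sign +
signature = (2, 3, 0)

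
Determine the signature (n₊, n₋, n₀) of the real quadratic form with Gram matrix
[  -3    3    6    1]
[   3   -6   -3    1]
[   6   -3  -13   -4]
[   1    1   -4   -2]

Answer: (1, 3, 0)

Derivation:
step 0: pivot -3 → sign −
step 1: pivot -3 → sign −
step 2: pivot 2 → sign +
step 3: pivot -1/3 → sign −
signature = (1, 3, 0)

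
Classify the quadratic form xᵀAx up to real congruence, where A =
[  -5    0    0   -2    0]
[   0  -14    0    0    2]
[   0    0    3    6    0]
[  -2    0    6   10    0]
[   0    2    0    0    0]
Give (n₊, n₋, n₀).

Answer: (2, 3, 0)

Derivation:
step 0: pivot -5 → sign −
step 1: pivot -14 → sign −
step 2: pivot 3 → sign +
step 3: pivot -6/5 → sign −
step 4: pivot 2/7 → sign +
signature = (2, 3, 0)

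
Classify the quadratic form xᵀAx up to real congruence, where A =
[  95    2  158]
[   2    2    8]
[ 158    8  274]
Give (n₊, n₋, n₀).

Answer: (3, 0, 0)

Derivation:
step 0: pivot 95 → sign +
step 1: pivot 186/95 → sign +
step 2: pivot 2/31 → sign +
signature = (3, 0, 0)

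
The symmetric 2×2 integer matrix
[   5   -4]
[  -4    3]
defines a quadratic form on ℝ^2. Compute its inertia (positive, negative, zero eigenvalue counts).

step 0: pivot 5 → sign +
step 1: pivot -1/5 → sign −
signature = (1, 1, 0)

Answer: (1, 1, 0)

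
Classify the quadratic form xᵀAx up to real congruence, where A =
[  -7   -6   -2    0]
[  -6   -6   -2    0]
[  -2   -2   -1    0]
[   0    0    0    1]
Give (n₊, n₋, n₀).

step 0: pivot -7 → sign −
step 1: pivot -6/7 → sign −
step 2: pivot -1/3 → sign −
step 3: pivot 1 → sign +
signature = (1, 3, 0)

Answer: (1, 3, 0)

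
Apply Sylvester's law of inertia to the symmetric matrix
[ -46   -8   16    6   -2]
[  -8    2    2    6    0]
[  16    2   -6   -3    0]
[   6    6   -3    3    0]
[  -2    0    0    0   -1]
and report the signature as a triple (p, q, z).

step 0: pivot -46 → sign −
step 1: pivot 78/23 → sign +
step 2: pivot -8/13 → sign −
step 3: pivot -27/8 → sign −
step 4: pivot -1/27 → sign −
signature = (1, 4, 0)

Answer: (1, 4, 0)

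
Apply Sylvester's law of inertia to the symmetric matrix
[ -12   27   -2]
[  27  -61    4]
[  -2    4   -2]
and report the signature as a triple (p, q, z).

Answer: (0, 3, 0)

Derivation:
step 0: pivot -12 → sign −
step 1: pivot -1/4 → sign −
step 2: pivot -2/3 → sign −
signature = (0, 3, 0)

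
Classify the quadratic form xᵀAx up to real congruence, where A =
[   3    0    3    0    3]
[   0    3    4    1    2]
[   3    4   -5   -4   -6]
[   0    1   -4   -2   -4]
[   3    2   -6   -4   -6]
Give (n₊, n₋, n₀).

Answer: (2, 3, 0)

Derivation:
step 0: pivot 3 → sign +
step 1: pivot 3 → sign +
step 2: pivot -40/3 → sign −
step 3: pivot -1/5 → sign −
step 4: pivot -1/8 → sign −
signature = (2, 3, 0)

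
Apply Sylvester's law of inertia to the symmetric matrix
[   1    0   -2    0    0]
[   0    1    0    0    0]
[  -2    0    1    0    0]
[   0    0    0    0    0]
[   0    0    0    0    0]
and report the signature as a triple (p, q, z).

step 0: pivot 1 → sign +
step 1: pivot 1 → sign +
step 2: pivot -3 → sign −
step 3: row/col 3 already zero → sign 0
step 4: row/col 4 already zero → sign 0
signature = (2, 1, 2)

Answer: (2, 1, 2)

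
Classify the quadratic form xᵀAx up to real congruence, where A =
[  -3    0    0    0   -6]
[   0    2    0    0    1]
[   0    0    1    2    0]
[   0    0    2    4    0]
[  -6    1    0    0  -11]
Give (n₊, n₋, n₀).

Answer: (3, 1, 1)

Derivation:
step 0: pivot -3 → sign −
step 1: pivot 2 → sign +
step 2: pivot 1 → sign +
step 3: pivot 1/2 → sign +
step 4: row/col 4 already zero → sign 0
signature = (3, 1, 1)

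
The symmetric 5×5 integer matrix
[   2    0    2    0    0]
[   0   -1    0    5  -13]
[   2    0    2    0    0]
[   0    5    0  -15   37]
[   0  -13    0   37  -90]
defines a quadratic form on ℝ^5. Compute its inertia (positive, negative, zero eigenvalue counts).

step 0: pivot 2 → sign +
step 1: pivot -1 → sign −
step 2: pivot 10 → sign +
step 3: pivot 3/5 → sign +
step 4: row/col 4 already zero → sign 0
signature = (3, 1, 1)

Answer: (3, 1, 1)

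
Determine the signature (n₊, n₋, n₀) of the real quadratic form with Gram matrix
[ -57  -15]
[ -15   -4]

step 0: pivot -57 → sign −
step 1: pivot -1/19 → sign −
signature = (0, 2, 0)

Answer: (0, 2, 0)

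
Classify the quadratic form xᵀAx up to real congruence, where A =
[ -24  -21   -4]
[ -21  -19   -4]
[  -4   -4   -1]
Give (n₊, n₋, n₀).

step 0: pivot -24 → sign −
step 1: pivot -5/8 → sign −
step 2: pivot 1/15 → sign +
signature = (1, 2, 0)

Answer: (1, 2, 0)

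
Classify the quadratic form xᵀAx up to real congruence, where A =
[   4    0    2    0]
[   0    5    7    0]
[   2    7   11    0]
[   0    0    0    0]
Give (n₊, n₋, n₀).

step 0: pivot 4 → sign +
step 1: pivot 5 → sign +
step 2: pivot 1/5 → sign +
step 3: row/col 3 already zero → sign 0
signature = (3, 0, 1)

Answer: (3, 0, 1)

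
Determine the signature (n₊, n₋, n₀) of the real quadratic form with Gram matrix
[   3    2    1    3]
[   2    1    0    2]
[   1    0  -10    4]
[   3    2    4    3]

step 0: pivot 3 → sign +
step 1: pivot -1/3 → sign −
step 2: pivot -9 → sign −
step 3: pivot 1 → sign +
signature = (2, 2, 0)

Answer: (2, 2, 0)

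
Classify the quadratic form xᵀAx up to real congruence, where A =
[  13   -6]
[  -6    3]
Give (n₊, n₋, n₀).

Answer: (2, 0, 0)

Derivation:
step 0: pivot 13 → sign +
step 1: pivot 3/13 → sign +
signature = (2, 0, 0)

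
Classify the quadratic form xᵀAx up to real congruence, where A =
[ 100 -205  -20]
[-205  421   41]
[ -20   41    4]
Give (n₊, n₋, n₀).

step 0: pivot 100 → sign +
step 1: pivot 3/4 → sign +
step 2: row/col 2 already zero → sign 0
signature = (2, 0, 1)

Answer: (2, 0, 1)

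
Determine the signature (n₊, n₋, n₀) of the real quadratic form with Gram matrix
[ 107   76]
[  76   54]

Answer: (2, 0, 0)

Derivation:
step 0: pivot 107 → sign +
step 1: pivot 2/107 → sign +
signature = (2, 0, 0)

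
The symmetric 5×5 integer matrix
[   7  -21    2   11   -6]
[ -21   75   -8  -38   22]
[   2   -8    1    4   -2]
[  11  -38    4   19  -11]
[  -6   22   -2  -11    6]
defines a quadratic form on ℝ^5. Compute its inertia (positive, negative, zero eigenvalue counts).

step 0: pivot 7 → sign +
step 1: pivot 12 → sign +
step 2: pivot 2/21 → sign +
step 3: pivot -3/8 → sign −
step 4: pivot -2 → sign −
signature = (3, 2, 0)

Answer: (3, 2, 0)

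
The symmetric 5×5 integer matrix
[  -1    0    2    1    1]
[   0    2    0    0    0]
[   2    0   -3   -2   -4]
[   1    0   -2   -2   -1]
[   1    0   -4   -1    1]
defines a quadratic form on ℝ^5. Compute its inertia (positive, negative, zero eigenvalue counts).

Answer: (2, 3, 0)

Derivation:
step 0: pivot -1 → sign −
step 1: pivot 2 → sign +
step 2: pivot 1 → sign +
step 3: pivot -1 → sign −
step 4: pivot -2 → sign −
signature = (2, 3, 0)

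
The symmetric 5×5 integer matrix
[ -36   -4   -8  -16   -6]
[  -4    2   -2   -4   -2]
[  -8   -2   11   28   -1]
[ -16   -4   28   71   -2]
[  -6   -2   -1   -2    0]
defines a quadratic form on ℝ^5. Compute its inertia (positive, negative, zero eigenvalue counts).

Answer: (3, 1, 1)

Derivation:
step 0: pivot -36 → sign −
step 1: pivot 22/9 → sign +
step 2: pivot 135/11 → sign +
step 3: pivot 1/15 → sign +
step 4: row/col 4 already zero → sign 0
signature = (3, 1, 1)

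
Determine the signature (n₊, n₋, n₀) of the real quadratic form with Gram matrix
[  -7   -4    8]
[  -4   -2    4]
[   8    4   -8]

Answer: (1, 1, 1)

Derivation:
step 0: pivot -7 → sign −
step 1: pivot 2/7 → sign +
step 2: row/col 2 already zero → sign 0
signature = (1, 1, 1)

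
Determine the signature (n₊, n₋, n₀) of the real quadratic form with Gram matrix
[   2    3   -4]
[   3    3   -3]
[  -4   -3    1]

Answer: (1, 2, 0)

Derivation:
step 0: pivot 2 → sign +
step 1: pivot -3/2 → sign −
step 2: pivot -1 → sign −
signature = (1, 2, 0)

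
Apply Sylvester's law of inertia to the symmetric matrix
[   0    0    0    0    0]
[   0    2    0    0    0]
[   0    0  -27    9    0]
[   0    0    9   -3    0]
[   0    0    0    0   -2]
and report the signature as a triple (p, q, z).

step 0: pivot 2 → sign +
step 1: pivot -27 → sign −
step 2: pivot -2 → sign −
step 3: row/col 3 already zero → sign 0
step 4: row/col 4 already zero → sign 0
signature = (1, 2, 2)

Answer: (1, 2, 2)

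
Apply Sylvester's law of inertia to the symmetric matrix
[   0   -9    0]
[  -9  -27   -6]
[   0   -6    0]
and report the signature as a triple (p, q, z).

Answer: (1, 1, 1)

Derivation:
step 0: pivot -27 → sign −
step 1: pivot 3 → sign +
step 2: row/col 2 already zero → sign 0
signature = (1, 1, 1)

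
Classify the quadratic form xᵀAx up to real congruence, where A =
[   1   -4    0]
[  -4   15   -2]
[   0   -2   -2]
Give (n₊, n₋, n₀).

step 0: pivot 1 → sign +
step 1: pivot -1 → sign −
step 2: pivot 2 → sign +
signature = (2, 1, 0)

Answer: (2, 1, 0)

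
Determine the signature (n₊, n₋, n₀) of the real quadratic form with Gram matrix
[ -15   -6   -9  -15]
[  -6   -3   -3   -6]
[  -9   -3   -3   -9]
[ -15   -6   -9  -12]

step 0: pivot -15 → sign −
step 1: pivot -3/5 → sign −
step 2: pivot 3 → sign +
step 3: pivot 3 → sign +
signature = (2, 2, 0)

Answer: (2, 2, 0)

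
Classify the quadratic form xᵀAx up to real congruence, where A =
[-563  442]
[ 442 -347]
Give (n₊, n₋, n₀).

Answer: (1, 1, 0)

Derivation:
step 0: pivot -563 → sign −
step 1: pivot 3/563 → sign +
signature = (1, 1, 0)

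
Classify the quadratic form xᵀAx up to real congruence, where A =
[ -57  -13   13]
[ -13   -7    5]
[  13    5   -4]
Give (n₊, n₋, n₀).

step 0: pivot -57 → sign −
step 1: pivot -230/57 → sign −
step 2: pivot -1/115 → sign −
signature = (0, 3, 0)

Answer: (0, 3, 0)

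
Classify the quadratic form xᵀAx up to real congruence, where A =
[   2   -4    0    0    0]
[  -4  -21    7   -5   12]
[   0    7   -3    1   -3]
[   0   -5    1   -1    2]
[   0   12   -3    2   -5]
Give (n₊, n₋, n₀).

step 0: pivot 2 → sign +
step 1: pivot -29 → sign −
step 2: pivot -38/29 → sign −
step 3: pivot -2/19 → sign −
step 4: row/col 4 already zero → sign 0
signature = (1, 3, 1)

Answer: (1, 3, 1)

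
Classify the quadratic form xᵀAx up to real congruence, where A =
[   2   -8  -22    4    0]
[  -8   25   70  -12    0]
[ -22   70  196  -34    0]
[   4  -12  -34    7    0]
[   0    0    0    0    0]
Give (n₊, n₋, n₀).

step 0: pivot 2 → sign +
step 1: pivot -7 → sign −
step 2: pivot 2/7 → sign +
step 3: pivot 1 → sign +
step 4: row/col 4 already zero → sign 0
signature = (3, 1, 1)

Answer: (3, 1, 1)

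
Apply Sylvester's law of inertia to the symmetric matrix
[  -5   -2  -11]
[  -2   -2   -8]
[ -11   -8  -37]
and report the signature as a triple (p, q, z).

step 0: pivot -5 → sign −
step 1: pivot -6/5 → sign −
step 2: pivot -2 → sign −
signature = (0, 3, 0)

Answer: (0, 3, 0)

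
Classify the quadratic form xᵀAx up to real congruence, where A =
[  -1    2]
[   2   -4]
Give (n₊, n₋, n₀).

step 0: pivot -1 → sign −
step 1: row/col 1 already zero → sign 0
signature = (0, 1, 1)

Answer: (0, 1, 1)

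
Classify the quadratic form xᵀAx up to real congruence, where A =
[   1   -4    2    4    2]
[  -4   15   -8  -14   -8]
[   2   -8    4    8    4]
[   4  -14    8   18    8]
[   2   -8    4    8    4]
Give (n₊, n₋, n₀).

Answer: (2, 1, 2)

Derivation:
step 0: pivot 1 → sign +
step 1: pivot -1 → sign −
step 2: pivot 6 → sign +
step 3: row/col 3 already zero → sign 0
step 4: row/col 4 already zero → sign 0
signature = (2, 1, 2)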